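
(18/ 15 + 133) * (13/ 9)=193.84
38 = 38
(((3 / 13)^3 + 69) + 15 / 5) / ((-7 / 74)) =-11707614 / 15379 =-761.27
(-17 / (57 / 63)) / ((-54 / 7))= 833 / 342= 2.44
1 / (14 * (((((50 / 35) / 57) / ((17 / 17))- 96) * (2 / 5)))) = -285 / 153176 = -0.00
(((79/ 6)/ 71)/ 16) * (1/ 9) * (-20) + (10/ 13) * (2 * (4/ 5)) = 240241/ 199368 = 1.21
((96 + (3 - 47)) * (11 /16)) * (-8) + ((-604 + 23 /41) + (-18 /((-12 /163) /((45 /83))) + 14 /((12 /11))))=-7595960 /10209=-744.05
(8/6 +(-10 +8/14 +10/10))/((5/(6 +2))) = -1192/105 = -11.35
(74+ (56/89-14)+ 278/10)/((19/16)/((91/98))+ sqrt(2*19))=-28647528/9211945+ 425620416*sqrt(38)/175026955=11.88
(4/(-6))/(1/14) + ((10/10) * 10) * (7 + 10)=482/3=160.67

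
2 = 2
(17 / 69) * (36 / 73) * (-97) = -19788 / 1679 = -11.79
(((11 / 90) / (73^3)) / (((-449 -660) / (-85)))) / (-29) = -187 / 225201163266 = -0.00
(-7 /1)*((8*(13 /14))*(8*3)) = -1248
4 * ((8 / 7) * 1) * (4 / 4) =32 / 7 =4.57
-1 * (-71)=71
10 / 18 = 0.56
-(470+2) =-472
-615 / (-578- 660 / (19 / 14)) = 11685 / 20222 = 0.58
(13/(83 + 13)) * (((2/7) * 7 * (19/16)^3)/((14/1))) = 89167/2752512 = 0.03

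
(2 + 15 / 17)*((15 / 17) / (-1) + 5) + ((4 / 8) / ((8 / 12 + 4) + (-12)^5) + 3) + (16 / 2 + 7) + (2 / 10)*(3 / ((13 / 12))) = 853204982221 / 28045328740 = 30.42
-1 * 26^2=-676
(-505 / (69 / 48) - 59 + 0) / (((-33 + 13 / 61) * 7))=575657 / 322000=1.79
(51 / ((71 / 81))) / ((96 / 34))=23409 / 1136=20.61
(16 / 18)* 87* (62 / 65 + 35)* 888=2469022.52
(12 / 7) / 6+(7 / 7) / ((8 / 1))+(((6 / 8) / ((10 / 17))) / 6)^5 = 9430738999 / 22937600000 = 0.41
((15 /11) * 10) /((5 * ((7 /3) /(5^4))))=56250 /77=730.52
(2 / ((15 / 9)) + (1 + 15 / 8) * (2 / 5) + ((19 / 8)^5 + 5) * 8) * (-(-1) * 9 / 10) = 119230407 / 204800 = 582.18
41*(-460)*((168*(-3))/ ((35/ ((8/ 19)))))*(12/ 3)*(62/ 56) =67352832/ 133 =506412.27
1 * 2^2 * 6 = 24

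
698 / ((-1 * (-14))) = 349 / 7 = 49.86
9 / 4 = 2.25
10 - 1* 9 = 1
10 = 10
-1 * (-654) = 654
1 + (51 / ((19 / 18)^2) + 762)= 291967 / 361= 808.77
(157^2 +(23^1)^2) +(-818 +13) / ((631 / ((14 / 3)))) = 47650684 / 1893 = 25172.05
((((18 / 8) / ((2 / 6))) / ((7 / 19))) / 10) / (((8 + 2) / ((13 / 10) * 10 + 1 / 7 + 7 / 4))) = 213921 / 78400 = 2.73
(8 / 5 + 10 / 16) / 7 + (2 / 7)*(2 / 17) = 239 / 680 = 0.35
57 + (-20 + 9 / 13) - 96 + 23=-459 / 13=-35.31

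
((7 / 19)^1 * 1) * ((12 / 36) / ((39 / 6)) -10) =-3.67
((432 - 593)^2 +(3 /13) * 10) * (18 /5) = 6066054 /65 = 93323.91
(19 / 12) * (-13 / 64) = -247 / 768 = -0.32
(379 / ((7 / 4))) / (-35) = -1516 / 245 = -6.19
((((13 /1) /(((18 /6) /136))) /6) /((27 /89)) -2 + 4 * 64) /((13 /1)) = 140398 /3159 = 44.44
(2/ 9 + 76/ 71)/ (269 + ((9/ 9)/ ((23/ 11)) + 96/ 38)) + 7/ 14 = 0.50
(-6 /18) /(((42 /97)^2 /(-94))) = 442223 /2646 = 167.13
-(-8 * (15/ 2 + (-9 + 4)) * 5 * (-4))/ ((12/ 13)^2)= -4225/ 9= -469.44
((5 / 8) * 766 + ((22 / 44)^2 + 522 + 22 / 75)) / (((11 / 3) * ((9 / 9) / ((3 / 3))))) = 6827 / 25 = 273.08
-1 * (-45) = 45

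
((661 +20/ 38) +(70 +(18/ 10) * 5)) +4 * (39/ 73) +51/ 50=51574437/ 69350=743.68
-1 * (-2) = 2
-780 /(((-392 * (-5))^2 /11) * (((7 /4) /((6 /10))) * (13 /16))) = -396 /420175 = -0.00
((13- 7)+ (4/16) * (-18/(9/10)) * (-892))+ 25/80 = 71461/16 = 4466.31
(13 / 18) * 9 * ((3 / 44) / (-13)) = -3 / 88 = -0.03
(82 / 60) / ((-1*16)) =-41 / 480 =-0.09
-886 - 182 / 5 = -4612 / 5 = -922.40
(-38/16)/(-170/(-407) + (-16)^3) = 7733/13335216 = 0.00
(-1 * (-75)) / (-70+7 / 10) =-250 / 231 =-1.08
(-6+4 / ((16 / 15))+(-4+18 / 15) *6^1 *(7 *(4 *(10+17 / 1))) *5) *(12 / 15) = -50805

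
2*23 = 46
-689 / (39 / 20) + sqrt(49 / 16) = -4219 / 12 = -351.58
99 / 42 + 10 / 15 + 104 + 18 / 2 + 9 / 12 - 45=6029 / 84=71.77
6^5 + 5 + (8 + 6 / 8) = 31159 / 4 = 7789.75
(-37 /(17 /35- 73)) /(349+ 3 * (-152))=-1295 /271566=-0.00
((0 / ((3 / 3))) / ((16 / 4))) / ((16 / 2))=0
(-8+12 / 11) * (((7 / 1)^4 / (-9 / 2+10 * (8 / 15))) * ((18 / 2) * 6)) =-59122224 / 55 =-1074949.53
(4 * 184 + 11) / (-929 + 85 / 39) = -29133 / 36146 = -0.81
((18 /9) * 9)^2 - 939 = -615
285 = 285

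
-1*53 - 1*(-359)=306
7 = 7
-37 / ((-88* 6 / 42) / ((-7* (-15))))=27195 / 88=309.03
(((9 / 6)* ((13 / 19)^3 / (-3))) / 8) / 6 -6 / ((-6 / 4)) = 2631659 / 658464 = 4.00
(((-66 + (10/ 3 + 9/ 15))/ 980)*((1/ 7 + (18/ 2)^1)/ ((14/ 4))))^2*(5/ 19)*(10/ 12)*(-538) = -5233664/ 1620675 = -3.23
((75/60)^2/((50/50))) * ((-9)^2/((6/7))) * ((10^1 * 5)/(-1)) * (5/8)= -590625/128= -4614.26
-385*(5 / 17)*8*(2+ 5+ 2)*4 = -554400 / 17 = -32611.76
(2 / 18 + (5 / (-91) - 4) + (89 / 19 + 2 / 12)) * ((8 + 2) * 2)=282290 / 15561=18.14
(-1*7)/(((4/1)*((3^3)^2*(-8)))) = 7/23328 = 0.00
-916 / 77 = -11.90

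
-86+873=787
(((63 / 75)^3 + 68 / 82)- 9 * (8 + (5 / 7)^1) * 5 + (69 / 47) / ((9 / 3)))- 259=-136835687746 / 210765625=-649.23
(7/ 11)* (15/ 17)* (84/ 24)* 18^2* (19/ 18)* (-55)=-628425/ 17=-36966.18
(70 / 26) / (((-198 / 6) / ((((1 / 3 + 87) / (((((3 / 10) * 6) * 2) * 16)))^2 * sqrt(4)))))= -15015875 / 40030848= -0.38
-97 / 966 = -0.10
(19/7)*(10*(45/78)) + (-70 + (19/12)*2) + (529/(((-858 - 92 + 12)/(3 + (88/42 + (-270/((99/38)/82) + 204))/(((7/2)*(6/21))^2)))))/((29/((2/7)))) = -5.12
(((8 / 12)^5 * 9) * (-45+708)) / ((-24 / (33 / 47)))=-9724 / 423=-22.99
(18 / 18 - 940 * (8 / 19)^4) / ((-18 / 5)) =6199865 / 781926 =7.93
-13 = -13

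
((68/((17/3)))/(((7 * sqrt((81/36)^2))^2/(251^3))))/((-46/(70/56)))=-632530040/30429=-20787.08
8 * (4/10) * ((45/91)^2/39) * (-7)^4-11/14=1457593/30758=47.39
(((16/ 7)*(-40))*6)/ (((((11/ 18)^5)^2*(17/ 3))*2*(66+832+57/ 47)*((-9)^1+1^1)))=120824610948956160/ 130447011733535497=0.93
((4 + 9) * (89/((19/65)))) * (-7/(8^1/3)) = -1579305/152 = -10390.16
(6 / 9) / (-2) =-1 / 3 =-0.33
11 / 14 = 0.79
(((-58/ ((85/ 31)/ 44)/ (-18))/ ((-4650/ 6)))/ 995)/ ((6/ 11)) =-7018/ 57088125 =-0.00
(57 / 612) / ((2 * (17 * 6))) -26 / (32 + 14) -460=-440837851 / 957168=-460.56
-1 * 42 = -42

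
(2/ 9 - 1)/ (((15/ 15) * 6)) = -7/ 54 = -0.13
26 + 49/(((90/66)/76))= 41354/15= 2756.93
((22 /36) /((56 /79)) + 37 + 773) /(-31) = -817349 /31248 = -26.16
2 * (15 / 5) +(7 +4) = 17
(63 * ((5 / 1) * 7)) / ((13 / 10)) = 22050 / 13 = 1696.15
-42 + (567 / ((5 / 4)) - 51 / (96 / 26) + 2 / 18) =397.90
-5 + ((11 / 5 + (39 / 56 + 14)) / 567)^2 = -14000145071 / 2800526400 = -5.00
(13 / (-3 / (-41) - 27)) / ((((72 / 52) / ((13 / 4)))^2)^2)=-434784474293 / 29668737024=-14.65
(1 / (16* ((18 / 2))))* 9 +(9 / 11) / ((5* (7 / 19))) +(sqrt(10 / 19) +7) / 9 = 1.37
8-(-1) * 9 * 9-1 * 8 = 81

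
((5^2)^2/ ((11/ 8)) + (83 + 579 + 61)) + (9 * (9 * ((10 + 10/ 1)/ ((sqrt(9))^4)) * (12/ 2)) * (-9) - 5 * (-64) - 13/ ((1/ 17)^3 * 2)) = -693373/ 22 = -31516.95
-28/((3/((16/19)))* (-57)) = 448/3249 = 0.14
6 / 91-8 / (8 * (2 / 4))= -176 / 91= -1.93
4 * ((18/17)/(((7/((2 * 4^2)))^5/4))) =9663676416/285719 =33822.31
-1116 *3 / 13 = -257.54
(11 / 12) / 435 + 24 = 125291 / 5220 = 24.00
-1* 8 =-8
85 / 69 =1.23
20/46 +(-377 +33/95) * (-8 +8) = 0.43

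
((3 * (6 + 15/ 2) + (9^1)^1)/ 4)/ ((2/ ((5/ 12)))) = 2.58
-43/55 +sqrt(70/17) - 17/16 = -1623/880 +sqrt(1190)/17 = 0.18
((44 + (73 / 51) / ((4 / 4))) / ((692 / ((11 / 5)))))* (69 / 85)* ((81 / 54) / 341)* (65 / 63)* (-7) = -692783 / 185988840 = -0.00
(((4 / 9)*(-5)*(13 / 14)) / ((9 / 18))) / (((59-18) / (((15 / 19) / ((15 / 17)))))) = -4420 / 49077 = -0.09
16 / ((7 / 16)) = 256 / 7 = 36.57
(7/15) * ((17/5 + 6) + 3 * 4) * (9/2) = 2247/50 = 44.94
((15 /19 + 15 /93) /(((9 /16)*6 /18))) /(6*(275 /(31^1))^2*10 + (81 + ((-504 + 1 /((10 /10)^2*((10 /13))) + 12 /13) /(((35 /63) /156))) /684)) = 13888000 /12589538931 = 0.00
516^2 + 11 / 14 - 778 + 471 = 3723297 / 14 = 265949.79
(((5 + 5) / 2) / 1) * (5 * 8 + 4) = 220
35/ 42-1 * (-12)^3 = 10373/ 6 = 1728.83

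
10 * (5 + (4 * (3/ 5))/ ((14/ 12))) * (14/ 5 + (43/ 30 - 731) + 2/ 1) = -5370521/ 105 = -51147.82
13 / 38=0.34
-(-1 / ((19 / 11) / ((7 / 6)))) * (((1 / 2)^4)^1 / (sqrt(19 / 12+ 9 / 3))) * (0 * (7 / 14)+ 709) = 4963 * sqrt(165) / 4560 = 13.98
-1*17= -17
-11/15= -0.73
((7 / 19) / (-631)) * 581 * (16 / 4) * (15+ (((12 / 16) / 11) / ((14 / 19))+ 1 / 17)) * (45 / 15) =-276553095 / 4483886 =-61.68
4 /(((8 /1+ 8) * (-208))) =-1 /832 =-0.00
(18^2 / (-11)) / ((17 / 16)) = -5184 / 187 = -27.72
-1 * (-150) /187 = 150 /187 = 0.80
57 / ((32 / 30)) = 855 / 16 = 53.44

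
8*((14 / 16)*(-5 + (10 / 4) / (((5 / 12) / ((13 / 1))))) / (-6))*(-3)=511 / 2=255.50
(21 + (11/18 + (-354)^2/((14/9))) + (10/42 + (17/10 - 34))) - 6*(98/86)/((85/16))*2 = 18547215034/230265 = 80547.26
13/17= 0.76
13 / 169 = 1 / 13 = 0.08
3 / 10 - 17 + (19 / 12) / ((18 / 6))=-2911 / 180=-16.17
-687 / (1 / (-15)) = 10305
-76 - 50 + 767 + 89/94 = 60343/94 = 641.95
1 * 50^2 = 2500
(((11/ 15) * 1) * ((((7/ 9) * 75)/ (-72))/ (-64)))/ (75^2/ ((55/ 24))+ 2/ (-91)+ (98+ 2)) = 385385/ 106047138816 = 0.00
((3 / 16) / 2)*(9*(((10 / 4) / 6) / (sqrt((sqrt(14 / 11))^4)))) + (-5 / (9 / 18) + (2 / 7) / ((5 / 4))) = -9.50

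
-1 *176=-176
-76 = -76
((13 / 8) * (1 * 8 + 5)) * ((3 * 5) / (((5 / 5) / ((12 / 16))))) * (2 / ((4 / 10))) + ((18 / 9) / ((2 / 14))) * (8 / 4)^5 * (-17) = -205687 / 32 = -6427.72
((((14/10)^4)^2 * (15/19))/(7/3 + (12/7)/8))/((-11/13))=-9442744038/1747109375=-5.40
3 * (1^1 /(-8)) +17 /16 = 11 /16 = 0.69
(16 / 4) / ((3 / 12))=16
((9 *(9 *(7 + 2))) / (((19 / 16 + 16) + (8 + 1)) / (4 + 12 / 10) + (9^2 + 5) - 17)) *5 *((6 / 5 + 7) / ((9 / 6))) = 269.14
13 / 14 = 0.93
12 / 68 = 3 / 17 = 0.18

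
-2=-2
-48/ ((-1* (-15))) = -16/ 5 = -3.20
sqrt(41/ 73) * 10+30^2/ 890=90/ 89+10 * sqrt(2993)/ 73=8.51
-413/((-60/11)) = 4543/60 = 75.72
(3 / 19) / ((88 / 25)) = 0.04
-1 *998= -998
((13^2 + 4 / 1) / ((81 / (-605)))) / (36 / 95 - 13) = 903925 / 8829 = 102.38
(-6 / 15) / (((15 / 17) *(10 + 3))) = -34 / 975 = -0.03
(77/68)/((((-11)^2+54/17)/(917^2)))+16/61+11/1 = 3955456661/515084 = 7679.25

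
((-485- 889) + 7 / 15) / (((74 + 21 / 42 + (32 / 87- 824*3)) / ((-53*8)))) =-506668976 / 2085505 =-242.95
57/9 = 19/3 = 6.33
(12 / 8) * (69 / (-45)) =-23 / 10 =-2.30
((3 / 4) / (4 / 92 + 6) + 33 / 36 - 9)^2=11015761 / 173889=63.35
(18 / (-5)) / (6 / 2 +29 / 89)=-801 / 740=-1.08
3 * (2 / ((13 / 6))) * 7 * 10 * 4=10080 / 13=775.38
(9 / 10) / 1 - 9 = -81 / 10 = -8.10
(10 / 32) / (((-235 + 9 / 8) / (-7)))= 35 / 3742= 0.01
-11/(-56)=11/56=0.20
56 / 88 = 7 / 11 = 0.64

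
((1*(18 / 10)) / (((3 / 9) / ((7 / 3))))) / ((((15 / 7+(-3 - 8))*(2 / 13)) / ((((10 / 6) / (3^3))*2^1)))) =-637 / 558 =-1.14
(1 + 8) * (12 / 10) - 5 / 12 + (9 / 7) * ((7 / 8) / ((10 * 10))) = 24947 / 2400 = 10.39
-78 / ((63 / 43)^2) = -48074 / 1323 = -36.34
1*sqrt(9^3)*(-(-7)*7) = 1323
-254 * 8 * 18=-36576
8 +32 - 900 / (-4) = 265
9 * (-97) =-873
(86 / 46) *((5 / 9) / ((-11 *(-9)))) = 215 / 20493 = 0.01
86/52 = 1.65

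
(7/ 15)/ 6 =7/ 90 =0.08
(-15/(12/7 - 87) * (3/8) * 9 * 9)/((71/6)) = 25515/56516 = 0.45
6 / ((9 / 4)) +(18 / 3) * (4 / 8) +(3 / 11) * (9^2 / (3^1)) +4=17.03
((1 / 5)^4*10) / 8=1 / 500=0.00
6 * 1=6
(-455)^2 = 207025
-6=-6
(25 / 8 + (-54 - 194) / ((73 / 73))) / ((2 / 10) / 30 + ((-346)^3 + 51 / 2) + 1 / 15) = 0.00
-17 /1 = -17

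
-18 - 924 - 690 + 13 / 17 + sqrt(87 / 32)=-27731 / 17 + sqrt(174) / 8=-1629.59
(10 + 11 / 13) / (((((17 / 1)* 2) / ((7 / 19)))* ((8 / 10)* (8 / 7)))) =34545 / 268736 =0.13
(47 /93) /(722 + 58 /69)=1081 /1546156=0.00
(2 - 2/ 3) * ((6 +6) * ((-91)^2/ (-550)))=-66248/ 275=-240.90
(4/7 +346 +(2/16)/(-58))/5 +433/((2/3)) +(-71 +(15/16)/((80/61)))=168513697/259840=648.53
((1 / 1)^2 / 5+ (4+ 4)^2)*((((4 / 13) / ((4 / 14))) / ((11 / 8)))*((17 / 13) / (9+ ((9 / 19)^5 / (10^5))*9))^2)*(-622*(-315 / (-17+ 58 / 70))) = -16179389342151896796303200000000000 / 1257959470347712328707774102983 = -12861.61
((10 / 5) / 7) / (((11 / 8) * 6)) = 8 / 231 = 0.03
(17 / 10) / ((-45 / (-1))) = 17 / 450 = 0.04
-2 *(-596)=1192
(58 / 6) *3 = 29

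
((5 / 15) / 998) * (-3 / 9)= -1 / 8982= -0.00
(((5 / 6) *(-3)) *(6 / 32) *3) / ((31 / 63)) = -2835 / 992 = -2.86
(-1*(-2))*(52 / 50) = 52 / 25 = 2.08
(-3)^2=9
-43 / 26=-1.65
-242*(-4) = 968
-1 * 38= -38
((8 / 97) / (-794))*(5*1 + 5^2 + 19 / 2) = -158 / 38509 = -0.00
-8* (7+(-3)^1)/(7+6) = -32/13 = -2.46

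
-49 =-49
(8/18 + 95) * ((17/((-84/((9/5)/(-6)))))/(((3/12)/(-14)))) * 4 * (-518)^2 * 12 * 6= -125386731904/5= -25077346380.80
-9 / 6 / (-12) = 0.12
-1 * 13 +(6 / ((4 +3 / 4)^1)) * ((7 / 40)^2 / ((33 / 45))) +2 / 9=-957431 / 75240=-12.73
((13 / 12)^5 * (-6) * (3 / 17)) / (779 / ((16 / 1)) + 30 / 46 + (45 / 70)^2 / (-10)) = -160941235 / 5021871264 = -0.03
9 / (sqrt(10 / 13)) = 9 * sqrt(130) / 10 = 10.26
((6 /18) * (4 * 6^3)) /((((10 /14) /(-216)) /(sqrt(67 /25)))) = -435456 * sqrt(67) /25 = -142574.44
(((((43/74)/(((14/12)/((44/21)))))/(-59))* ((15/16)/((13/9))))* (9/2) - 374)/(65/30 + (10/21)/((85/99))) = -212219319477/1543931116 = -137.45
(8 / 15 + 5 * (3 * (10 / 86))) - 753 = -484216 / 645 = -750.72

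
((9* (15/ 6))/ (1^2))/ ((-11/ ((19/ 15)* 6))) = -171/ 11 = -15.55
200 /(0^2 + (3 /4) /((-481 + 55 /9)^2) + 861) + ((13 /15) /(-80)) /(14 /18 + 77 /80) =89101024322507 /394142489568555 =0.23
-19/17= -1.12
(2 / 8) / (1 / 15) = 15 / 4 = 3.75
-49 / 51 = -0.96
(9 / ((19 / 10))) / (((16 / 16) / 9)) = 810 / 19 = 42.63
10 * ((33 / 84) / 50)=11 / 140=0.08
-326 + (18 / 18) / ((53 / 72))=-17206 / 53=-324.64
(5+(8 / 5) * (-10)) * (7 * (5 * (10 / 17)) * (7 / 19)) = -26950 / 323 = -83.44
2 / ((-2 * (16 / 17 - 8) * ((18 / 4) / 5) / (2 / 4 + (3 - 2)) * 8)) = 17 / 576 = 0.03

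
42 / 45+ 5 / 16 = 299 / 240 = 1.25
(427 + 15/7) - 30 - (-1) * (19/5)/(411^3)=969888638203/2429928585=399.14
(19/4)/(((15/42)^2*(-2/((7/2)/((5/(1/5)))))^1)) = -6517/2500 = -2.61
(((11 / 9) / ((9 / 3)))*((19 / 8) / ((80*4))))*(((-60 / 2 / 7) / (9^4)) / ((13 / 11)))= -2299 / 1375605504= -0.00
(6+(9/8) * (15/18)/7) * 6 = 2061/56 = 36.80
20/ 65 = 4/ 13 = 0.31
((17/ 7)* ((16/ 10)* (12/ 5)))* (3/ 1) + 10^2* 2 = 39896/ 175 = 227.98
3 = 3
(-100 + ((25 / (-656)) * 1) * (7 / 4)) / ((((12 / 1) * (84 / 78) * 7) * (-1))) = 1137825 / 1028608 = 1.11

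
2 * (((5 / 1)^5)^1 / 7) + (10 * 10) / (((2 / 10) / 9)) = 37750 / 7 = 5392.86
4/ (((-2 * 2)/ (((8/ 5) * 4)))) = -32/ 5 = -6.40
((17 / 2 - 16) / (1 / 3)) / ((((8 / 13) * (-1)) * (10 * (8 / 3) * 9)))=39 / 256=0.15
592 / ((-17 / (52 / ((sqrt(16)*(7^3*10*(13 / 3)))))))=-888 / 29155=-0.03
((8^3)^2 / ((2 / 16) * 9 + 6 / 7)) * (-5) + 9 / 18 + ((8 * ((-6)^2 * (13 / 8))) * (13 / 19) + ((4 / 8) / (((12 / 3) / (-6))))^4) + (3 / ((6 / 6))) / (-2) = -356846642611 / 539904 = -660944.62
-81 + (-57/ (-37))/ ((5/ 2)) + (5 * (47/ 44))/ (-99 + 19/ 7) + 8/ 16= -438575521/ 5486360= -79.94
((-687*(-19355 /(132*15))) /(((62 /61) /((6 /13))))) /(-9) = -54073999 /159588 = -338.83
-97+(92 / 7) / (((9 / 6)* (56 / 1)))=-14236 / 147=-96.84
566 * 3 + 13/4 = 6805/4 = 1701.25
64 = 64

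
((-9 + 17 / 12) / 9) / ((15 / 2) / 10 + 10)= -91 / 1161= -0.08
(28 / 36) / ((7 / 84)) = 28 / 3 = 9.33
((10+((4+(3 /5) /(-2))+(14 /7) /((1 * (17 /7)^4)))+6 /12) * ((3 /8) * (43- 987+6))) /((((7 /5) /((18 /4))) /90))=-484685451405 /334084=-1450789.18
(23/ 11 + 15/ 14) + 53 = 8649/ 154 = 56.16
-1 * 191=-191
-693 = -693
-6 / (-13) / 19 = 6 / 247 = 0.02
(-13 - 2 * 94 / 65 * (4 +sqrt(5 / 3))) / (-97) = 188 * sqrt(15) / 18915 +1597 / 6305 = 0.29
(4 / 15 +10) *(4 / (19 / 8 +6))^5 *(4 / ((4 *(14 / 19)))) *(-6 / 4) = -3506438144 / 6750625535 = -0.52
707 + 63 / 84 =2831 / 4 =707.75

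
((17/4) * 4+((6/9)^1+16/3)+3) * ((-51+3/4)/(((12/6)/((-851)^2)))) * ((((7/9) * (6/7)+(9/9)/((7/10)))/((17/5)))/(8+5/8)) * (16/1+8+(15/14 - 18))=-199106785020/833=-239023751.52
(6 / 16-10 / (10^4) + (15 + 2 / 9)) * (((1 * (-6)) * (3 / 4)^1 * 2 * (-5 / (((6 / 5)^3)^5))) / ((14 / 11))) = 942398681640625 / 26330359136256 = 35.79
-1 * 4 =-4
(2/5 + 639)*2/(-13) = -6394/65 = -98.37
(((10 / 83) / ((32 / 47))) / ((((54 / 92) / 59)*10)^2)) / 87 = 86548103 / 421128720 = 0.21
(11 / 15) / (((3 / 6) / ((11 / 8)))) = 121 / 60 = 2.02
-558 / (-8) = 279 / 4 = 69.75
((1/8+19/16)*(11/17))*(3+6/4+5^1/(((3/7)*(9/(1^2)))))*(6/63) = 3443/7344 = 0.47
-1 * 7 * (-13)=91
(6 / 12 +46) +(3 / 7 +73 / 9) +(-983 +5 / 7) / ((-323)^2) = 723397847 / 13145454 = 55.03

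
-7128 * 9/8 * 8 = -64152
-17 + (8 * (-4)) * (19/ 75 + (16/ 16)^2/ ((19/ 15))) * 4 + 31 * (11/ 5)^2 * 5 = 854602/ 1425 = 599.72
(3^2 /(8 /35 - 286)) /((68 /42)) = -2205 /113356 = -0.02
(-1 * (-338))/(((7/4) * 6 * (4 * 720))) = 0.01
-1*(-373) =373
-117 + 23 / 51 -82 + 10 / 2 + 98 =-4873 / 51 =-95.55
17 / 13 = 1.31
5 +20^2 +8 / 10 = 2029 / 5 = 405.80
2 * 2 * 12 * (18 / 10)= 432 / 5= 86.40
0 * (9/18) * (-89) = 0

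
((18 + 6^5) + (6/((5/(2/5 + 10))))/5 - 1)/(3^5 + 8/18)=8769933/273875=32.02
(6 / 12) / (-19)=-1 / 38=-0.03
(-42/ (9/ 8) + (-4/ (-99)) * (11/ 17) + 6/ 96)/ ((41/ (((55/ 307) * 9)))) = -5014625/ 3423664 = -1.46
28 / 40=7 / 10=0.70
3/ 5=0.60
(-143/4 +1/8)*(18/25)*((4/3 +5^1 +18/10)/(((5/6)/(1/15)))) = -16.69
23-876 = -853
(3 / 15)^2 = 1 / 25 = 0.04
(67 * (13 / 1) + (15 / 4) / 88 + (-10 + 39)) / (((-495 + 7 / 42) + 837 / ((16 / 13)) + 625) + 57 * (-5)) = 950445 / 554642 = 1.71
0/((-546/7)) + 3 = 3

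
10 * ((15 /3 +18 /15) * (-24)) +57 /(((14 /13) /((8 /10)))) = -50598 /35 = -1445.66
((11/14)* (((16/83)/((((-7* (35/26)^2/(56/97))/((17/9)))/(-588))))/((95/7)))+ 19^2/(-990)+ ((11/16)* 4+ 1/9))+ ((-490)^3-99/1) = -890834895559226021/7571965500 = -117649095.94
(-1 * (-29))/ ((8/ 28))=203/ 2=101.50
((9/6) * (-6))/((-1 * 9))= 1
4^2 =16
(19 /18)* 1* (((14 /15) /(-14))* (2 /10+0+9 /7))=-494 /4725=-0.10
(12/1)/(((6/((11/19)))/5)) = 110/19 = 5.79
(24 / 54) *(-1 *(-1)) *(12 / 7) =16 / 21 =0.76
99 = 99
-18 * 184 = -3312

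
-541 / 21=-25.76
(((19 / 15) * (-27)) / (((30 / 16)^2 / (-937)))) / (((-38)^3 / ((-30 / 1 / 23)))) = 44976 / 207575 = 0.22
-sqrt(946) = -30.76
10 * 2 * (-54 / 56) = -135 / 7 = -19.29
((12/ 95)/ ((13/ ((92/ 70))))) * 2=1104/ 43225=0.03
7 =7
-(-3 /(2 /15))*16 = 360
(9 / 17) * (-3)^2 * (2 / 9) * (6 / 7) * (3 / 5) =324 / 595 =0.54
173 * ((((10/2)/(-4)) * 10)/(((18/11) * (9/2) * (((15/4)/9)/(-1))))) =19030/27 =704.81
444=444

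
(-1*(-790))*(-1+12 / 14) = -790 / 7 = -112.86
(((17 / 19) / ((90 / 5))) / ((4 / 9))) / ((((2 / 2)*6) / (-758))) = -6443 / 456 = -14.13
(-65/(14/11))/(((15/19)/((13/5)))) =-168.20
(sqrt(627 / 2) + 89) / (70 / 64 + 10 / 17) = 272* sqrt(1254) / 915 + 48416 / 915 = 63.44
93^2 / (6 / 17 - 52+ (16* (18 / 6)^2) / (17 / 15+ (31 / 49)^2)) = 507557916 / 2479439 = 204.71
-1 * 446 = -446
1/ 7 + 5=36/ 7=5.14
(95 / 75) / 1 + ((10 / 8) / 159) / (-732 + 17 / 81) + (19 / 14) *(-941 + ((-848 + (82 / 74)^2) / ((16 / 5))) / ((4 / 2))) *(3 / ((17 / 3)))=-2161527033364079 / 2807572799040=-769.89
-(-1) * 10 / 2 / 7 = 5 / 7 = 0.71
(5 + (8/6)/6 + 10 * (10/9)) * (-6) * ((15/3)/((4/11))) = -2695/2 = -1347.50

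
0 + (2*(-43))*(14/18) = -602/9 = -66.89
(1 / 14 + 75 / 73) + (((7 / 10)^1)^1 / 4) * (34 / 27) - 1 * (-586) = 587.32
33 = 33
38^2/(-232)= -361/58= -6.22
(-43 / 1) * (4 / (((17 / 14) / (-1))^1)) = 2408 / 17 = 141.65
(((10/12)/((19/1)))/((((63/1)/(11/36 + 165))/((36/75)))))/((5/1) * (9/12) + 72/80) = 0.01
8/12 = 2/3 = 0.67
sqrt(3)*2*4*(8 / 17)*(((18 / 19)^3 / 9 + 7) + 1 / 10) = 15791008*sqrt(3) / 583015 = 46.91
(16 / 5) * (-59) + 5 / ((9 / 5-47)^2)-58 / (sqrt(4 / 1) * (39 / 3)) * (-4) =-597172467 / 3319940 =-179.87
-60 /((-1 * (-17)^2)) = 60 /289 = 0.21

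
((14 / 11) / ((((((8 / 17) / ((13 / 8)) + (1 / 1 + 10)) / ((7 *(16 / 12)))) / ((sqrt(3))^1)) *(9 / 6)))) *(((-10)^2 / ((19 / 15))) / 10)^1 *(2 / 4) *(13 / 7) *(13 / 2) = 10457720 *sqrt(3) / 312873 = 57.89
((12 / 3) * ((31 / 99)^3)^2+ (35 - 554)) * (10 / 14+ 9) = -33226476031658860 / 6590361045807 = -5041.68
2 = 2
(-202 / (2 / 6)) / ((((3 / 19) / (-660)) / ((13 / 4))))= 8232510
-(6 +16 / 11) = -82 / 11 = -7.45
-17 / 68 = -1 / 4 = -0.25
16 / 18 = 8 / 9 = 0.89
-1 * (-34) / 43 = 34 / 43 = 0.79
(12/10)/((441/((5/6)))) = 1/441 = 0.00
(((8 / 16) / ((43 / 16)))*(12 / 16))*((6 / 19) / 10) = 18 / 4085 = 0.00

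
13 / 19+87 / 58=83 / 38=2.18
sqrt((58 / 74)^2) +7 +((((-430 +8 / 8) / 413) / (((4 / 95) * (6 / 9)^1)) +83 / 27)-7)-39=-238136263 / 3300696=-72.15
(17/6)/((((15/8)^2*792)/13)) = 884/66825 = 0.01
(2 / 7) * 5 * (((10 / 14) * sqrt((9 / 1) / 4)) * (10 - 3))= 75 / 7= 10.71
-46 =-46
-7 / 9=-0.78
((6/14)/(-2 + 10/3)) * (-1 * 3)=-27/28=-0.96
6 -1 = 5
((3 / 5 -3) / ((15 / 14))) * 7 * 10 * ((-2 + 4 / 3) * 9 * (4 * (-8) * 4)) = -120422.40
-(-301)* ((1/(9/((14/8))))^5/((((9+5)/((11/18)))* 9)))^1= 7949711/19591041024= 0.00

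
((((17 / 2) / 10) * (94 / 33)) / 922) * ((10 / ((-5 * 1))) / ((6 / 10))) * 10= -3995 / 45639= -0.09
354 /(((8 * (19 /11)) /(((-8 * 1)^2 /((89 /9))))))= 280368 /1691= 165.80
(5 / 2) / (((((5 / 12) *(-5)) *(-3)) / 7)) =14 / 5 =2.80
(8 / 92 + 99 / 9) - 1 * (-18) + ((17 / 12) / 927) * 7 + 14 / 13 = 100362937 / 3326076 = 30.17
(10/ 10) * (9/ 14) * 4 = 18/ 7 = 2.57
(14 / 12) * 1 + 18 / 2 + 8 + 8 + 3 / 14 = 554 / 21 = 26.38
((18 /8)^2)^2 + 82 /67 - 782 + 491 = -4530653 /17152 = -264.15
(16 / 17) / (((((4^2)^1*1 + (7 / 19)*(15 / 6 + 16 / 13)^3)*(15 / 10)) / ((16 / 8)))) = 21372416 / 598322565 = 0.04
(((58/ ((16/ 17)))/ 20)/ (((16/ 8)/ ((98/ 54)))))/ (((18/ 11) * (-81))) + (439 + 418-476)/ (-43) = -4810928981/ 541676160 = -8.88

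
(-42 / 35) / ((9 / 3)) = -2 / 5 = -0.40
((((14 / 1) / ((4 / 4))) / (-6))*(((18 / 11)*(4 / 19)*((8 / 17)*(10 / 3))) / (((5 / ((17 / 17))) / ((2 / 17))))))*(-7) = 12544 / 60401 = 0.21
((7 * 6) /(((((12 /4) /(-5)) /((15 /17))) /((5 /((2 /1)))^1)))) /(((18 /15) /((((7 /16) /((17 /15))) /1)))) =-459375 /9248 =-49.67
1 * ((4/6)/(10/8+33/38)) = 152/483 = 0.31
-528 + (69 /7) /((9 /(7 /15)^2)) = -356239 /675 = -527.76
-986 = -986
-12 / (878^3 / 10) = -15 / 84604519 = -0.00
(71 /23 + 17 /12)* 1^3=1243 /276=4.50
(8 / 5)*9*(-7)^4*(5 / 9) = 19208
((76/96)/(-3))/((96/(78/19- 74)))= 83/432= 0.19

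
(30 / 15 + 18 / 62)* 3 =213 / 31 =6.87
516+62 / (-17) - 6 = 8608 / 17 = 506.35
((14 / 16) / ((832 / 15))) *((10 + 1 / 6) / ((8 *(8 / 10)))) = 10675 / 425984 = 0.03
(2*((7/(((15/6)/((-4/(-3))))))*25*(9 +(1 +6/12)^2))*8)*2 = 33600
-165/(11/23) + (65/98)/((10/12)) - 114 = -22452/49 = -458.20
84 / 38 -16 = -262 / 19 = -13.79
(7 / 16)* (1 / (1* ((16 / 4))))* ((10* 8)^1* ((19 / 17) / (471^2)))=665 / 15085188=0.00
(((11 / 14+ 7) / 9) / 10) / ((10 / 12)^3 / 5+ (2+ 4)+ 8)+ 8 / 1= 854374 / 106715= 8.01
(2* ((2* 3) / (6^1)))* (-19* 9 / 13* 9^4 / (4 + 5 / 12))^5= -884640802673605562937233861042571264 / 155273059182449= -5697323201664589103746.14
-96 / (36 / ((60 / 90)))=-16 / 9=-1.78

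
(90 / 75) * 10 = 12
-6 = -6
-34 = -34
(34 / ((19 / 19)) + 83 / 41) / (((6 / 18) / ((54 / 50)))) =119637 / 1025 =116.72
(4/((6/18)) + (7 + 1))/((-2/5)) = -50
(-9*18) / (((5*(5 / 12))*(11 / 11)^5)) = -1944 / 25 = -77.76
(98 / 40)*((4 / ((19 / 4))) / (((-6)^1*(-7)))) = 14 / 285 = 0.05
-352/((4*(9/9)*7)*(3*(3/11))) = -968/63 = -15.37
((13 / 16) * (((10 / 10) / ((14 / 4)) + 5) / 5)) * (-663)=-318903 / 560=-569.47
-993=-993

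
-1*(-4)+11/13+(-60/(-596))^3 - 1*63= -2500765569/43003337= -58.15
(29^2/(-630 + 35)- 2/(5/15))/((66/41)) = -16441/3570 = -4.61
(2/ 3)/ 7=2/ 21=0.10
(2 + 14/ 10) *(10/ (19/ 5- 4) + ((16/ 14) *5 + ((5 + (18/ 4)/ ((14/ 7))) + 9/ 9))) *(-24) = 102918/ 35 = 2940.51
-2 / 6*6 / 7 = -2 / 7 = -0.29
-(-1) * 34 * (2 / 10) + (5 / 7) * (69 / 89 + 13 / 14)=349623 / 43610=8.02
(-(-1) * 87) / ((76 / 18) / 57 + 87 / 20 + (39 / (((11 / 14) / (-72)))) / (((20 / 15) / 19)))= -516780 / 302479561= -0.00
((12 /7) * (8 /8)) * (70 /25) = 24 /5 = 4.80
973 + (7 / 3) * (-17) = 933.33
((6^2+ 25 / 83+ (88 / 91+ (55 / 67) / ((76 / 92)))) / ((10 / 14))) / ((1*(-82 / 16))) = -2943099968 / 281581235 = -10.45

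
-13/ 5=-2.60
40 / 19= 2.11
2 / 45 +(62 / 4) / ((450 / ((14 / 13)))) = 53 / 650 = 0.08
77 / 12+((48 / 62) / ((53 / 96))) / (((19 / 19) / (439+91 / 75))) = 307438231 / 492900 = 623.73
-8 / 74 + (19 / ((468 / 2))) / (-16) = -15679 / 138528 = -0.11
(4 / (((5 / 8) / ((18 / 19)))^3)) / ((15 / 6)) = 23887872 / 4286875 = 5.57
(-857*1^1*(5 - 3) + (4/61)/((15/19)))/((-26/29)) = 1911.68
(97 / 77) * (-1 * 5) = -485 / 77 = -6.30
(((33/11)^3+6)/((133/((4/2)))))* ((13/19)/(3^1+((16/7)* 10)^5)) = 2060058/37853611801981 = 0.00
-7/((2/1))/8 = -7/16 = -0.44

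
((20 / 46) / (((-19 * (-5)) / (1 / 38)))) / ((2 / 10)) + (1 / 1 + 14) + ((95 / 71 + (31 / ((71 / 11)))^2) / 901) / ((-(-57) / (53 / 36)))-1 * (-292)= 11795996461769 / 38423278314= 307.00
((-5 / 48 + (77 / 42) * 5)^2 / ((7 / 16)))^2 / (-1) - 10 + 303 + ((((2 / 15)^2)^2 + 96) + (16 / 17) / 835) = -62832127434717719 / 1802878560000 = -34851.00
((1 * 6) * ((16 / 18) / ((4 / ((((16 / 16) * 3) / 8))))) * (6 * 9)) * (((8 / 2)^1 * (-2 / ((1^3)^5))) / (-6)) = 36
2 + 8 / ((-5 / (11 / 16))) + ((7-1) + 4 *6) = 309 / 10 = 30.90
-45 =-45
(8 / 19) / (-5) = -8 / 95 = -0.08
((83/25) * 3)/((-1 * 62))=-249/1550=-0.16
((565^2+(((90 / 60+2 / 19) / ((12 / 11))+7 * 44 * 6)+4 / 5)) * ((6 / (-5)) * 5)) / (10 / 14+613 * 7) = -5124361333 / 11415960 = -448.88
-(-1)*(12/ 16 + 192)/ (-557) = -771/ 2228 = -0.35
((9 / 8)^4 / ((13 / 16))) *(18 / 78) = 19683 / 43264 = 0.45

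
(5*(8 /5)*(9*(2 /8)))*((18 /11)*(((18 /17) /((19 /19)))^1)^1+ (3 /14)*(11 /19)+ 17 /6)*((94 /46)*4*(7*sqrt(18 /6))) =394727808*sqrt(3) /81719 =8366.34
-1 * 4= -4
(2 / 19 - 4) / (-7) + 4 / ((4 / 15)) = 2069 / 133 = 15.56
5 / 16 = 0.31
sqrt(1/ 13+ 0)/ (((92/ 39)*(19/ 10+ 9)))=15*sqrt(13)/ 5014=0.01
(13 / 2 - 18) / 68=-23 / 136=-0.17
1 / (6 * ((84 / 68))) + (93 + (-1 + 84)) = 22193 / 126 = 176.13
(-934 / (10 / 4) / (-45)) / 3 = 1868 / 675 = 2.77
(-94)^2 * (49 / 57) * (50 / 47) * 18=2763600 / 19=145452.63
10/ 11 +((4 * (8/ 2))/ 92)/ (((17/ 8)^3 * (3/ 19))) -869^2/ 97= -7784.14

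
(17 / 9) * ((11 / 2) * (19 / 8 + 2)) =6545 / 144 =45.45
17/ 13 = 1.31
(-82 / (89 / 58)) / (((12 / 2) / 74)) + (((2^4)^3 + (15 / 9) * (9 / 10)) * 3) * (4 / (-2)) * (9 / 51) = -22684109 / 4539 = -4997.60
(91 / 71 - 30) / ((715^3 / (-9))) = 18351 / 25952337125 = 0.00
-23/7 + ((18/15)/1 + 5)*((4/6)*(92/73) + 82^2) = 63911879/1533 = 41690.72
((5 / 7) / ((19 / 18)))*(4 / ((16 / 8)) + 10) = 1080 / 133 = 8.12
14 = 14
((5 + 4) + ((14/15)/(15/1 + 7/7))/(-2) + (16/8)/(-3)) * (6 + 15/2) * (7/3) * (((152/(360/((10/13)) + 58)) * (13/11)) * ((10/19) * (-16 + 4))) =-1632267/2893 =-564.21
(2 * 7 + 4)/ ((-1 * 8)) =-9/ 4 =-2.25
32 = 32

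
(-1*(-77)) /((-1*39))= -77 /39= -1.97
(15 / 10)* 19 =28.50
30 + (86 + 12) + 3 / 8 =128.38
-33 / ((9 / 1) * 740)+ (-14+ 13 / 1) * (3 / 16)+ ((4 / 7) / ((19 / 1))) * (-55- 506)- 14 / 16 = -21187427 / 1181040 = -17.94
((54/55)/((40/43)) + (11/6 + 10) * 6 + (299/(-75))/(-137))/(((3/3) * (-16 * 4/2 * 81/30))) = -0.83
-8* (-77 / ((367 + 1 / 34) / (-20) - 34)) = -418880 / 35599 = -11.77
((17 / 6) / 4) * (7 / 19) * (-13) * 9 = -4641 / 152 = -30.53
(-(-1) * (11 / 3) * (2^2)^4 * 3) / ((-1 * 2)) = -1408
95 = 95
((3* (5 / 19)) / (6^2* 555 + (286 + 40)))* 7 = 105 / 385814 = 0.00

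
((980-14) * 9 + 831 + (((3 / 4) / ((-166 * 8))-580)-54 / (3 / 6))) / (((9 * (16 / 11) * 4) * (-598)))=-516363551 / 1829707776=-0.28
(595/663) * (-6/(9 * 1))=-70/117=-0.60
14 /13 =1.08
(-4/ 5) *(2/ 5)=-8/ 25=-0.32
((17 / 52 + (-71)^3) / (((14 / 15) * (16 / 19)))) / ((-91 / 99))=75017054475 / 151424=495410.60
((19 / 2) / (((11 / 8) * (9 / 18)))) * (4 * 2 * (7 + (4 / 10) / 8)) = 42864 / 55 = 779.35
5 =5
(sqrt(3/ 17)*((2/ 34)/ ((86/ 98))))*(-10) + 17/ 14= 17/ 14-490*sqrt(51)/ 12427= 0.93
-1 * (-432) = 432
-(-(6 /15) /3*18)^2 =-5.76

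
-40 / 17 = -2.35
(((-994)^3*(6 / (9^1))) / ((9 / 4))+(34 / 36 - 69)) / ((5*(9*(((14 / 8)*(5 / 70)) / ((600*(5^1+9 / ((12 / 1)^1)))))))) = -14456629961480 / 81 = -178476913104.69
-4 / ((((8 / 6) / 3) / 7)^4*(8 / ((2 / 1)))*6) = -5250987 / 512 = -10255.83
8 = 8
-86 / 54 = -43 / 27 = -1.59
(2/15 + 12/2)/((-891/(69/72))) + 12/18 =52931/80190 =0.66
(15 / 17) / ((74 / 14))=105 / 629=0.17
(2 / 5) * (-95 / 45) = -38 / 45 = -0.84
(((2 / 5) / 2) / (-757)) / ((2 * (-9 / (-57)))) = -19 / 22710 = -0.00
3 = 3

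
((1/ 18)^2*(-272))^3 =-314432/ 531441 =-0.59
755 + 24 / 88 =8308 / 11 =755.27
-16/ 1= -16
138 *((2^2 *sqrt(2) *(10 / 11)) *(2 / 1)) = 11040 *sqrt(2) / 11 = 1419.36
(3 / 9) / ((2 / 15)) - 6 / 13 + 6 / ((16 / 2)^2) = 887 / 416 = 2.13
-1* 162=-162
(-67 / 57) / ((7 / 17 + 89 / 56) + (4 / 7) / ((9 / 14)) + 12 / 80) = -956760 / 2474389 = -0.39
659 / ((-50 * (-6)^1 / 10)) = 659 / 30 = 21.97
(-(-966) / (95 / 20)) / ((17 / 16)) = 61824 / 323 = 191.41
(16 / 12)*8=32 / 3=10.67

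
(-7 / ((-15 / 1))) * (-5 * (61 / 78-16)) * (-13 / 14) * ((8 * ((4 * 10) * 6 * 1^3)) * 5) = -949600 / 3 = -316533.33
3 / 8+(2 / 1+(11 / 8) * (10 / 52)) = 549 / 208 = 2.64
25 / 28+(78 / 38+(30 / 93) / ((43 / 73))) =2477171 / 709156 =3.49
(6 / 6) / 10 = 1 / 10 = 0.10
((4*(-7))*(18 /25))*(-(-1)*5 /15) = -168 /25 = -6.72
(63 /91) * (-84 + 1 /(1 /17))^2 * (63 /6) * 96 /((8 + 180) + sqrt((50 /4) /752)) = 3838283753472 /230348521 - 271494720 * sqrt(94) /230348521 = 16651.51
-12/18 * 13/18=-13/27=-0.48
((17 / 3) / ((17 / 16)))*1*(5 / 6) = 40 / 9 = 4.44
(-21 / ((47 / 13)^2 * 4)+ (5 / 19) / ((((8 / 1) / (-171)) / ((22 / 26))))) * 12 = -3557187 / 57434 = -61.94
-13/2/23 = -13/46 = -0.28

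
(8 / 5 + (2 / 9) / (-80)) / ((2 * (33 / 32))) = 230 / 297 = 0.77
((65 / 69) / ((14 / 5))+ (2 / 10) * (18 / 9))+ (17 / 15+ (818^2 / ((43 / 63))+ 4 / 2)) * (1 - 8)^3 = -4655845236713 / 13846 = -336259225.53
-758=-758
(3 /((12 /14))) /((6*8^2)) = 7 /768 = 0.01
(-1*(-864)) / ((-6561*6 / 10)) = -160 / 729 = -0.22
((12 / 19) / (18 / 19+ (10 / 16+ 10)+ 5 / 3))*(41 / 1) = 11808 / 6037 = 1.96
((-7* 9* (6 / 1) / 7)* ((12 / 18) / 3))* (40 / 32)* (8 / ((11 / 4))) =-480 / 11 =-43.64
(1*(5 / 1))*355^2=630125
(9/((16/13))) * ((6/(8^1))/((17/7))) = 2457/1088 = 2.26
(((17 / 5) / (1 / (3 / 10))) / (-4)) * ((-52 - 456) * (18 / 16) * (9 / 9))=58293 / 400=145.73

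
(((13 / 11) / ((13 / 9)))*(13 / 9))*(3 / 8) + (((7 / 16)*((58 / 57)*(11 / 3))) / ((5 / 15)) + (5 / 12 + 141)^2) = 602040797 / 30096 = 20004.01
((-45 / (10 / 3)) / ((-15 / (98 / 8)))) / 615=147 / 8200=0.02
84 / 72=7 / 6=1.17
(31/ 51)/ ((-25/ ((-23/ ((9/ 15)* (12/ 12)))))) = 713/ 765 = 0.93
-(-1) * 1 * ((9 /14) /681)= 3 /3178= 0.00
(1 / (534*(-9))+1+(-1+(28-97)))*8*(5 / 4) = -1658075 / 2403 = -690.00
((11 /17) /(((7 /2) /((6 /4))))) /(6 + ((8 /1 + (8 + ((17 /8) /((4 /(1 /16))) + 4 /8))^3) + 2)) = 0.00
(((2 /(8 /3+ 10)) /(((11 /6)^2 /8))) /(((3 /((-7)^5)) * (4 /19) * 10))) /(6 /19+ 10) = -58653 /605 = -96.95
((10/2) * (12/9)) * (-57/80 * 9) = -171/4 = -42.75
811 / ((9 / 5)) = 4055 / 9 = 450.56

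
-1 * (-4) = 4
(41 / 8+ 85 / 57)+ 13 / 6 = 1335 / 152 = 8.78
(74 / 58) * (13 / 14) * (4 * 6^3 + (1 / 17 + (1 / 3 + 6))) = 10675795 / 10353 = 1031.18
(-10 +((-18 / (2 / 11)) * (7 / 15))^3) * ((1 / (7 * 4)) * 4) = -12327641 / 875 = -14088.73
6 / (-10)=-3 / 5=-0.60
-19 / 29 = -0.66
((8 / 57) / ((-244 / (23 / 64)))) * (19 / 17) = -23 / 99552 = -0.00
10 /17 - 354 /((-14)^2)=-2029 /1666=-1.22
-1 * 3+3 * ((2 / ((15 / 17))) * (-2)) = -83 / 5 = -16.60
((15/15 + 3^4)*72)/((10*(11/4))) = 11808/55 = 214.69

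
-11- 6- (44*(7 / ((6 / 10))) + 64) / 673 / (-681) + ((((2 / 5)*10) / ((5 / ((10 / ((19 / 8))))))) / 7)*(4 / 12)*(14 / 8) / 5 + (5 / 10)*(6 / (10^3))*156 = -107594957453 / 6530960250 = -16.47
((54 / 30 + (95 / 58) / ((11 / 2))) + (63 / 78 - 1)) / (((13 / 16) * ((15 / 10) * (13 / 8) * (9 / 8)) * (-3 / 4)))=-323670016 / 283841415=-1.14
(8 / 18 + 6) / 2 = 29 / 9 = 3.22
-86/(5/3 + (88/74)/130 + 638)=-620490/4615261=-0.13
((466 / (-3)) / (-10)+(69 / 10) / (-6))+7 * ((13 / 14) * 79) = 31673 / 60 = 527.88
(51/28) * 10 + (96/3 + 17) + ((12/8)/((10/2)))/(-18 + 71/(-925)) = 7865288/117047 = 67.20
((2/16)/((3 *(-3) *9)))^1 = -1/648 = -0.00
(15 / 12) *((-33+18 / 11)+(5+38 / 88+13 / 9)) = -48485 / 1584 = -30.61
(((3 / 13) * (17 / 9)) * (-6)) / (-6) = 17 / 39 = 0.44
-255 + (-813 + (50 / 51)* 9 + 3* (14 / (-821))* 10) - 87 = -16004325 / 13957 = -1146.69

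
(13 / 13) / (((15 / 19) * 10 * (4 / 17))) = 323 / 600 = 0.54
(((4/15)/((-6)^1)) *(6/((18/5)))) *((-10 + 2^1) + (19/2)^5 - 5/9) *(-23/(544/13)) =391908569/124416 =3149.99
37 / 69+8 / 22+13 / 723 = 55964 / 60973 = 0.92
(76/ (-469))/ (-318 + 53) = 76/ 124285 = 0.00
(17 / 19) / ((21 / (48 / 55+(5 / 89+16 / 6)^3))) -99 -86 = -10985796282766 / 59672101005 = -184.10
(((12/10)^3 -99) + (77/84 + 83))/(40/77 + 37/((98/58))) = -10797787/18124500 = -0.60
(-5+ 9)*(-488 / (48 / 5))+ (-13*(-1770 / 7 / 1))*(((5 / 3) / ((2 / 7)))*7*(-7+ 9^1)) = 804740 / 3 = 268246.67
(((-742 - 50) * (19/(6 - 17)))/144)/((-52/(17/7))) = -323/728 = -0.44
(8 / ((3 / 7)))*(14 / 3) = 784 / 9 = 87.11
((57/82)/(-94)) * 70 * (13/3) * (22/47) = -95095/90569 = -1.05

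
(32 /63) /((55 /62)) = 1984 /3465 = 0.57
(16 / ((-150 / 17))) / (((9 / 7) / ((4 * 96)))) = -121856 / 225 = -541.58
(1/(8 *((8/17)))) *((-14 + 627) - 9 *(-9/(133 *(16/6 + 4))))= 27723991/170240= 162.85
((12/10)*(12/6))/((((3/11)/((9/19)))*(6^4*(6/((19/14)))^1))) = 11/15120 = 0.00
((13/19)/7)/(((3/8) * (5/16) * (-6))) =-832/5985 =-0.14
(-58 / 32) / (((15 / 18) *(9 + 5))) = -87 / 560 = -0.16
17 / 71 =0.24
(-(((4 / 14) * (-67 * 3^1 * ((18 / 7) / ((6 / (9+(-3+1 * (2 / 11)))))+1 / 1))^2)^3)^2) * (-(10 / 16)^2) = 26349266898761346208166322261924097021911259923572877104025 / 5110659444720493652594257729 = 5155746960596473516202154000000.00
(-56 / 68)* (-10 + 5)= 70 / 17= 4.12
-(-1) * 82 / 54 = 41 / 27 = 1.52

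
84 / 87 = 28 / 29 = 0.97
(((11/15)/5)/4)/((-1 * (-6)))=0.01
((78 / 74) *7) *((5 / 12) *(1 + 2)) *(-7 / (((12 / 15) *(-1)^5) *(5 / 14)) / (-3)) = -22295 / 296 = -75.32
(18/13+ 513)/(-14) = -6687/182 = -36.74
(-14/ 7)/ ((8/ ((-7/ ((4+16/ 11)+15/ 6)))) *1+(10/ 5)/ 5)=55/ 239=0.23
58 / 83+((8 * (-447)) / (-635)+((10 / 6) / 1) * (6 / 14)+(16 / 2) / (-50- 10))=6.91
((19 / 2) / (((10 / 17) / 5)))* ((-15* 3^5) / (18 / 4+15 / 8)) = -46170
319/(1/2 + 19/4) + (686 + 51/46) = 722443/966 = 747.87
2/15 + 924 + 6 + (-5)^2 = 14327/15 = 955.13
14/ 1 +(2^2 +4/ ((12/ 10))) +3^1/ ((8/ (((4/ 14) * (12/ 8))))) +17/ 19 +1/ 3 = 22.72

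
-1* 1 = -1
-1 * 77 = -77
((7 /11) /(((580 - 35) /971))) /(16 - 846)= -6797 /4975850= -0.00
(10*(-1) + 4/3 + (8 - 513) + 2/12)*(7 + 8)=-15405/2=-7702.50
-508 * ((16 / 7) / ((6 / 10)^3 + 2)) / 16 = -63500 / 1939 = -32.75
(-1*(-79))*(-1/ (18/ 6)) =-79/ 3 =-26.33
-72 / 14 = -36 / 7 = -5.14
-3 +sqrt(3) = -1.27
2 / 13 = 0.15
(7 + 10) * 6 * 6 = 612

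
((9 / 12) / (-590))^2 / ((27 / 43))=43 / 16708800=0.00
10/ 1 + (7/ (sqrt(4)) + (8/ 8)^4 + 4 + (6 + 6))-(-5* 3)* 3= 151/ 2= 75.50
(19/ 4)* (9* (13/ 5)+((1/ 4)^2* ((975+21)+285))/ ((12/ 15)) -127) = -21413/ 1280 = -16.73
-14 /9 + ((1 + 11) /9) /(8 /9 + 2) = -128 /117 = -1.09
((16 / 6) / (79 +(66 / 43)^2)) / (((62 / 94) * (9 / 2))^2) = 130702112 / 35128164321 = 0.00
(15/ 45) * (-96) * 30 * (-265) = 254400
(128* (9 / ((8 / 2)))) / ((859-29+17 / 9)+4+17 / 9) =0.34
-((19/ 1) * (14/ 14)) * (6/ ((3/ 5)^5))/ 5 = -23750/ 81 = -293.21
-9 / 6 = -3 / 2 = -1.50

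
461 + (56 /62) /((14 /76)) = 14443 /31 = 465.90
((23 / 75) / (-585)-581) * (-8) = 203931184 / 43875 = 4648.00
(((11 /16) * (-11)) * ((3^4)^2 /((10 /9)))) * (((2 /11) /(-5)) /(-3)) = -216513 /400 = -541.28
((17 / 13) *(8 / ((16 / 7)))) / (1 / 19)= 2261 / 26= 86.96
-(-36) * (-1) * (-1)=36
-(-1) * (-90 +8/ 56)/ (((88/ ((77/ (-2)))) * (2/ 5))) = 3145/ 32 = 98.28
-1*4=-4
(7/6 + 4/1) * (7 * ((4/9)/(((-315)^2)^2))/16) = 31/303807105000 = 0.00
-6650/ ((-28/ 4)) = 950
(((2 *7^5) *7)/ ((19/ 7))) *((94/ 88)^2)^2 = 4018627129783/ 35606912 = 112860.87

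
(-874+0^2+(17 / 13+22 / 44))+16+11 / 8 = -88901 / 104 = -854.82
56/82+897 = 36805/41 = 897.68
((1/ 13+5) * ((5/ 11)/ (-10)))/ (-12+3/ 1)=1/ 39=0.03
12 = 12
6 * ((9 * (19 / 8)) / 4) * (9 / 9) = 513 / 16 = 32.06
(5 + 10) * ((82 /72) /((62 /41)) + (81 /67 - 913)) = -681201265 /49848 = -13665.57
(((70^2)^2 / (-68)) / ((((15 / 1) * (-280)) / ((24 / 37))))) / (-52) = -8575 / 8177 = -1.05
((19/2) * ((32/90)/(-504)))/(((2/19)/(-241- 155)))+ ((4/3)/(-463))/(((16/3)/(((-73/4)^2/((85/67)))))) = 25.07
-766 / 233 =-3.29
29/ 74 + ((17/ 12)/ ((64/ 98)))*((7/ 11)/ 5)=521987/ 781440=0.67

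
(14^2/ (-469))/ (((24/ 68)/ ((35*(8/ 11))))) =-66640/ 2211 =-30.14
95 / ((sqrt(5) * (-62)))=-19 * sqrt(5) / 62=-0.69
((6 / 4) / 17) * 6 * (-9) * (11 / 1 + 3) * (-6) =6804 / 17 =400.24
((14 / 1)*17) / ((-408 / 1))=-7 / 12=-0.58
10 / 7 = 1.43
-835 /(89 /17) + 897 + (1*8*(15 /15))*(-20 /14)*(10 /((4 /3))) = 406066 /623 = 651.79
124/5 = 24.80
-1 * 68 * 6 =-408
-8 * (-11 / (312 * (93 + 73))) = 11 / 6474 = 0.00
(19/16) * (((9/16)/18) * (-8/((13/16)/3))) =-57/52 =-1.10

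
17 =17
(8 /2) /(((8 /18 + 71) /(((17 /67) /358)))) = 306 /7711499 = 0.00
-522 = -522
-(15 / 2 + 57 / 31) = -579 / 62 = -9.34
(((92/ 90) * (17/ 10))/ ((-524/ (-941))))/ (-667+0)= -15997/ 3419100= -0.00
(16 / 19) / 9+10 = 1726 / 171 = 10.09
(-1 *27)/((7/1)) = -27/7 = -3.86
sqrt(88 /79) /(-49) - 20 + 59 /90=-1741 /90 - 2 * sqrt(1738) /3871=-19.37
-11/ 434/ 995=-11/ 431830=-0.00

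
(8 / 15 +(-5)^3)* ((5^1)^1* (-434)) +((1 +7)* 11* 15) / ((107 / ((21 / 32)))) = 346809379 / 1284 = 270100.76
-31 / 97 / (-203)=31 / 19691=0.00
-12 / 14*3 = -18 / 7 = -2.57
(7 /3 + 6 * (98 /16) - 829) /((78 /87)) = -274891 /312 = -881.06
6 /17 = 0.35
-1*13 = -13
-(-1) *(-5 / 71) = -0.07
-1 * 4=-4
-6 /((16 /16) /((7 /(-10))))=21 /5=4.20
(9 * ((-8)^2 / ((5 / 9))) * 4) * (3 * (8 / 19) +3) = 1679616 / 95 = 17680.17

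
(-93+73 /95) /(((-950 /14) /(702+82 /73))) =3148151552 /3294125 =955.69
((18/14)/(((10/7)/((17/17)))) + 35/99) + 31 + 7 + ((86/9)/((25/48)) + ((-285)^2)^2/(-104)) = -16328799220583/257400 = -63437448.41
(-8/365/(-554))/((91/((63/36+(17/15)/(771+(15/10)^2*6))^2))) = 27185744161/20384610729619500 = 0.00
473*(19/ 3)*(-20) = -179740/ 3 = -59913.33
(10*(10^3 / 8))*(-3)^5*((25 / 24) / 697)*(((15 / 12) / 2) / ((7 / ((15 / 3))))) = -31640625 / 156128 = -202.66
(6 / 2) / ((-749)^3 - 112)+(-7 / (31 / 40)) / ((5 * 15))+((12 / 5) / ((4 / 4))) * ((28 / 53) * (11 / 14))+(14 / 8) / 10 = 1.05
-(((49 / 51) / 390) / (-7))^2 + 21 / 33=0.64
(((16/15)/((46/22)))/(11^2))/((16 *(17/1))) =0.00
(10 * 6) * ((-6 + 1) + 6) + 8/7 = 428/7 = 61.14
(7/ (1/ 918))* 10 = 64260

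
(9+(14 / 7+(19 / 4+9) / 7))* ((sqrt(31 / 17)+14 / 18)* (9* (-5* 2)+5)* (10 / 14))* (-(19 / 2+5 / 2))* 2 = 102850 / 7+54450* sqrt(527) / 49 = 40202.66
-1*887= -887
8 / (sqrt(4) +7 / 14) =16 / 5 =3.20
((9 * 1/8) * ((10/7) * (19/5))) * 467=79857/28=2852.04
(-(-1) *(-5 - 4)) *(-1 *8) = 72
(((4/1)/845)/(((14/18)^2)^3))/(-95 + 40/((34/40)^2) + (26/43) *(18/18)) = -26416869228/48220571508655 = -0.00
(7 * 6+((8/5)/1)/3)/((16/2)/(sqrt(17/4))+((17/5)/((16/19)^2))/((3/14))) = 59639464192/30429368177 - 2508718080 * sqrt(17)/30429368177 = 1.62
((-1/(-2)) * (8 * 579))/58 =1158/29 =39.93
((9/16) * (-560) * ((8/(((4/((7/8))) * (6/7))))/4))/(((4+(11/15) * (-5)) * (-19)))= 15435/608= 25.39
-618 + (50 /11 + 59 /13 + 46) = -80497 /143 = -562.92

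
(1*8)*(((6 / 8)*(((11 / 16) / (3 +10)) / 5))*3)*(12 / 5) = 297 / 650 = 0.46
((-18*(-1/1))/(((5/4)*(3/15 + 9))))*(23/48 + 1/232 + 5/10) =4107/2668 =1.54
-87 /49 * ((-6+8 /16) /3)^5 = 4670479 /127008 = 36.77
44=44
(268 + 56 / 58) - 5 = 7655 / 29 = 263.97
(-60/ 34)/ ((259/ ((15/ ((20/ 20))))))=-450/ 4403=-0.10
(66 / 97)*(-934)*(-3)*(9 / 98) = 832194 / 4753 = 175.09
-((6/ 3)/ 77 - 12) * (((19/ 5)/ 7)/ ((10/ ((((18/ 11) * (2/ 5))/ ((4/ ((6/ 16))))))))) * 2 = 236493/ 2964500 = 0.08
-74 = -74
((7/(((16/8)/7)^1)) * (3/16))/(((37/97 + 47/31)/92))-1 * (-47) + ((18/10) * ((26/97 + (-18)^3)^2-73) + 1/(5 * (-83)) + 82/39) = 9456578305109127215/154477564176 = 61216516.17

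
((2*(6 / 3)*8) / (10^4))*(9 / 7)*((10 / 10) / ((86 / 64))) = 576 / 188125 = 0.00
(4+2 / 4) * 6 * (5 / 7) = 135 / 7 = 19.29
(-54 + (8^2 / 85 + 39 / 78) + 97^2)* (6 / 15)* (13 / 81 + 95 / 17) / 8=3147724177 / 1170450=2689.33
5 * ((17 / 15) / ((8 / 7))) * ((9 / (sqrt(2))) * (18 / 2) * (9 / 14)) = 4131 * sqrt(2) / 32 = 182.57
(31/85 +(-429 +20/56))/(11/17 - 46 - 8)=509651/63490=8.03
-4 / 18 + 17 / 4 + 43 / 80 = 3287 / 720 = 4.57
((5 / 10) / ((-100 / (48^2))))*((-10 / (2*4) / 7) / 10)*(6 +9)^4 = 72900 / 7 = 10414.29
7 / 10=0.70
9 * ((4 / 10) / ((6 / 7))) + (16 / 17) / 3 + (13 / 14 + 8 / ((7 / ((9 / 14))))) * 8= 222659 / 12495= 17.82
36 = 36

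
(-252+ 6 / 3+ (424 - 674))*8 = -4000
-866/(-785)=866/785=1.10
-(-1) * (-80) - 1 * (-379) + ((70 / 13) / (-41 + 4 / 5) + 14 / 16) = 6265787 / 20904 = 299.74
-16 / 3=-5.33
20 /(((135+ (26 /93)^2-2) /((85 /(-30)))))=-490110 /1150993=-0.43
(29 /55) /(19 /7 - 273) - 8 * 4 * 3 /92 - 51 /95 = -71952547 /45474220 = -1.58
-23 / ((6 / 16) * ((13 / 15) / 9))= -636.92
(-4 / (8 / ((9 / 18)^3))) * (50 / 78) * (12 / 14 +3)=-225 / 1456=-0.15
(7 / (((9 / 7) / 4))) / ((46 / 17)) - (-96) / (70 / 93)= 982358 / 7245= 135.59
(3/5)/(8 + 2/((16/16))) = 3/50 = 0.06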